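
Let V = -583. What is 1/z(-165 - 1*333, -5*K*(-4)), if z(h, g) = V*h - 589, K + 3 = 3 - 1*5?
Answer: 1/289745 ≈ 3.4513e-6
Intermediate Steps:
K = -5 (K = -3 + (3 - 1*5) = -3 + (3 - 5) = -3 - 2 = -5)
z(h, g) = -589 - 583*h (z(h, g) = -583*h - 589 = -589 - 583*h)
1/z(-165 - 1*333, -5*K*(-4)) = 1/(-589 - 583*(-165 - 1*333)) = 1/(-589 - 583*(-165 - 333)) = 1/(-589 - 583*(-498)) = 1/(-589 + 290334) = 1/289745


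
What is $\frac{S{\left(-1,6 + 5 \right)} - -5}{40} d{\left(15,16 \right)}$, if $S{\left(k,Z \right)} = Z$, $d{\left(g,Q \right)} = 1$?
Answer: $\frac{2}{5} \approx 0.4$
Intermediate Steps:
$\frac{S{\left(-1,6 + 5 \right)} - -5}{40} d{\left(15,16 \right)} = \frac{\left(6 + 5\right) - -5}{40} \cdot 1 = \left(11 + 5\right) \frac{1}{40} \cdot 1 = 16 \cdot \frac{1}{40} \cdot 1 = \frac{2}{5} \cdot 1 = \frac{2}{5}$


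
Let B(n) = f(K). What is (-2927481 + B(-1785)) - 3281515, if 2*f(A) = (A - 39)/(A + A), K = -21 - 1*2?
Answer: -285613785/46 ≈ -6.2090e+6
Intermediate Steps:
K = -23 (K = -21 - 2 = -23)
f(A) = (-39 + A)/(4*A) (f(A) = ((A - 39)/(A + A))/2 = ((-39 + A)/((2*A)))/2 = ((-39 + A)*(1/(2*A)))/2 = ((-39 + A)/(2*A))/2 = (-39 + A)/(4*A))
B(n) = 31/46 (B(n) = (¼)*(-39 - 23)/(-23) = (¼)*(-1/23)*(-62) = 31/46)
(-2927481 + B(-1785)) - 3281515 = (-2927481 + 31/46) - 3281515 = -134664095/46 - 3281515 = -285613785/46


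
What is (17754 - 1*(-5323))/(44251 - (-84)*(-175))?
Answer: 23077/29551 ≈ 0.78092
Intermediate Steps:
(17754 - 1*(-5323))/(44251 - (-84)*(-175)) = (17754 + 5323)/(44251 - 1*14700) = 23077/(44251 - 14700) = 23077/29551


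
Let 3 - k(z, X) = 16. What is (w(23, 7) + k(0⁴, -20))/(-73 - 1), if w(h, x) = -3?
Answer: 8/37 ≈ 0.21622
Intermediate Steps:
k(z, X) = -13 (k(z, X) = 3 - 1*16 = 3 - 16 = -13)
(w(23, 7) + k(0⁴, -20))/(-73 - 1) = (-3 - 13)/(-73 - 1) = -16/(-74) = -16*(-1/74) = 8/37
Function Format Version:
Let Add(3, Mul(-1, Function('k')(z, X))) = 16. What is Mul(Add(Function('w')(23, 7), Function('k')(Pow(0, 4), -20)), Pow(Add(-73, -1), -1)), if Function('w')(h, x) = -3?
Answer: Rational(8, 37) ≈ 0.21622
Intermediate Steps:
Function('k')(z, X) = -13 (Function('k')(z, X) = Add(3, Mul(-1, 16)) = Add(3, -16) = -13)
Mul(Add(Function('w')(23, 7), Function('k')(Pow(0, 4), -20)), Pow(Add(-73, -1), -1)) = Mul(Add(-3, -13), Pow(Add(-73, -1), -1)) = Mul(-16, Pow(-74, -1)) = Mul(-16, Rational(-1, 74)) = Rational(8, 37)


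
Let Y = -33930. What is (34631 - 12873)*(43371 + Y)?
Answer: 205417278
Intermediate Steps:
(34631 - 12873)*(43371 + Y) = (34631 - 12873)*(43371 - 33930) = 21758*9441 = 205417278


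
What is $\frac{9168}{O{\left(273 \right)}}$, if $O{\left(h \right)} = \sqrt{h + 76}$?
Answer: $\frac{9168 \sqrt{349}}{349} \approx 490.75$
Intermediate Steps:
$O{\left(h \right)} = \sqrt{76 + h}$
$\frac{9168}{O{\left(273 \right)}} = \frac{9168}{\sqrt{76 + 273}} = \frac{9168}{\sqrt{349}} = 9168 \frac{\sqrt{349}}{349} = \frac{9168 \sqrt{349}}{349}$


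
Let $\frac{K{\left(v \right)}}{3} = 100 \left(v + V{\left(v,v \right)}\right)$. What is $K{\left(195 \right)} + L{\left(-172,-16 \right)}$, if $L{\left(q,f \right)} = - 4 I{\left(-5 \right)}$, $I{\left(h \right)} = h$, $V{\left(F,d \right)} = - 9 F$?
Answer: $-467980$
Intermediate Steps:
$K{\left(v \right)} = - 2400 v$ ($K{\left(v \right)} = 3 \cdot 100 \left(v - 9 v\right) = 3 \cdot 100 \left(- 8 v\right) = 3 \left(- 800 v\right) = - 2400 v$)
$L{\left(q,f \right)} = 20$ ($L{\left(q,f \right)} = \left(-4\right) \left(-5\right) = 20$)
$K{\left(195 \right)} + L{\left(-172,-16 \right)} = \left(-2400\right) 195 + 20 = -468000 + 20 = -467980$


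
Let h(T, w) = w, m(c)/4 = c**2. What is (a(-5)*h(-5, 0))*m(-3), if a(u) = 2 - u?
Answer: 0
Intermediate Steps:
m(c) = 4*c**2
(a(-5)*h(-5, 0))*m(-3) = ((2 - 1*(-5))*0)*(4*(-3)**2) = ((2 + 5)*0)*(4*9) = (7*0)*36 = 0*36 = 0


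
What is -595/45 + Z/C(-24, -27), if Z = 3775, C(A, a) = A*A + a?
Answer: -3484/549 ≈ -6.3461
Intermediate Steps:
C(A, a) = a + A² (C(A, a) = A² + a = a + A²)
-595/45 + Z/C(-24, -27) = -595/45 + 3775/(-27 + (-24)²) = -595*1/45 + 3775/(-27 + 576) = -119/9 + 3775/549 = -3484/549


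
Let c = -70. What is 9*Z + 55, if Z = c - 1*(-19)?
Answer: -404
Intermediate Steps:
Z = -51 (Z = -70 - 1*(-19) = -70 + 19 = -51)
9*Z + 55 = 9*(-51) + 55 = -459 + 55 = -404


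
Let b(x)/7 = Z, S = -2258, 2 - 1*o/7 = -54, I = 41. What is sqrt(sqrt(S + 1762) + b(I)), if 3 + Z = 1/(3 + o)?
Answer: 2*sqrt(-818440 + 156025*I*sqrt(31))/395 ≈ 2.1927 + 5.0784*I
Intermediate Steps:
o = 392 (o = 14 - 7*(-54) = 14 + 378 = 392)
Z = -1184/395 (Z = -3 + 1/(3 + 392) = -3 + 1/395 = -1184/395 ≈ -2.9975)
b(x) = -8288/395 (b(x) = 7*(-1184/395) = -8288/395)
sqrt(sqrt(S + 1762) + b(I)) = sqrt(sqrt(-2258 + 1762) - 8288/395) = sqrt(sqrt(-496) - 8288/395) = sqrt(4*I*sqrt(31) - 8288/395) = sqrt(-8288/395 + 4*I*sqrt(31))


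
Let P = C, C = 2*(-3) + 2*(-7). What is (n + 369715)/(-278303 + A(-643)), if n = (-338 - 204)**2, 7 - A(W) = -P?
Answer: -663479/278316 ≈ -2.3839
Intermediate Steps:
C = -20 (C = -6 - 14 = -20)
P = -20
A(W) = -13 (A(W) = 7 - (-1)*(-20) = 7 - 1*20 = 7 - 20 = -13)
n = 293764 (n = (-542)**2 = 293764)
(n + 369715)/(-278303 + A(-643)) = (293764 + 369715)/(-278303 - 13) = 663479/(-278316) = 663479*(-1/278316) = -663479/278316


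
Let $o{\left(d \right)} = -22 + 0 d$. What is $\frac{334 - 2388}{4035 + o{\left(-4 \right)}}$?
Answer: $- \frac{2054}{4013} \approx -0.51184$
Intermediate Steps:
$o{\left(d \right)} = -22$ ($o{\left(d \right)} = -22 + 0 = -22$)
$\frac{334 - 2388}{4035 + o{\left(-4 \right)}} = \frac{334 - 2388}{4035 - 22} = - \frac{2054}{4013}$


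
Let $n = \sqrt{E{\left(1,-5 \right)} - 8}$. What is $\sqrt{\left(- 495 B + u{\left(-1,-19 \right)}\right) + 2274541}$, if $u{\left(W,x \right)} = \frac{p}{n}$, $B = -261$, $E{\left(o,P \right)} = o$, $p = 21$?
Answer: $\sqrt{2403736 - 3 i \sqrt{7}} \approx 1550.4 - 0.003 i$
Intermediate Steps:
$n = i \sqrt{7}$ ($n = \sqrt{1 - 8} = \sqrt{-7} = i \sqrt{7} \approx 2.6458 i$)
$u{\left(W,x \right)} = - 3 i \sqrt{7}$ ($u{\left(W,x \right)} = \frac{21}{i \sqrt{7}} = 21 \left(- \frac{i \sqrt{7}}{7}\right) = - 3 i \sqrt{7}$)
$\sqrt{\left(- 495 B + u{\left(-1,-19 \right)}\right) + 2274541} = \sqrt{\left(\left(-495\right) \left(-261\right) - 3 i \sqrt{7}\right) + 2274541} = \sqrt{\left(129195 - 3 i \sqrt{7}\right) + 2274541} = \sqrt{2403736 - 3 i \sqrt{7}}$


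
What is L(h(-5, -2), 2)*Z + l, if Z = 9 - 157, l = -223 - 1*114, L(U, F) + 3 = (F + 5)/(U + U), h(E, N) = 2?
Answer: -152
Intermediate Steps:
L(U, F) = -3 + (5 + F)/(2*U) (L(U, F) = -3 + (F + 5)/(U + U) = -3 + (5 + F)/((2*U)) = -3 + (5 + F)*(1/(2*U)) = -3 + (5 + F)/(2*U))
l = -337 (l = -223 - 114 = -337)
Z = -148
L(h(-5, -2), 2)*Z + l = ((1/2)*(5 + 2 - 6*2)/2)*(-148) - 337 = ((1/2)*(1/2)*(5 + 2 - 12))*(-148) - 337 = ((1/2)*(1/2)*(-5))*(-148) - 337 = -5/4*(-148) - 337 = 185 - 337 = -152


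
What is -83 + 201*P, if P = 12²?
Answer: 28861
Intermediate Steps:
P = 144
-83 + 201*P = -83 + 201*144 = -83 + 28944 = 28861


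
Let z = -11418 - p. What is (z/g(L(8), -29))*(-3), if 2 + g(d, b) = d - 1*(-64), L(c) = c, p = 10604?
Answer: 4719/5 ≈ 943.80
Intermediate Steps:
g(d, b) = 62 + d (g(d, b) = -2 + (d - 1*(-64)) = -2 + (d + 64) = -2 + (64 + d) = 62 + d)
z = -22022 (z = -11418 - 1*10604 = -11418 - 10604 = -22022)
(z/g(L(8), -29))*(-3) = -22022/(62 + 8)*(-3) = -22022/70*(-3) = -22022*1/70*(-3) = -1573/5*(-3) = 4719/5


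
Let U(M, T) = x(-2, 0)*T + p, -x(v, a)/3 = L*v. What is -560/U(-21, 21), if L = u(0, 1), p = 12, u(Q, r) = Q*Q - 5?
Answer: 280/309 ≈ 0.90615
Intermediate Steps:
u(Q, r) = -5 + Q**2 (u(Q, r) = Q**2 - 5 = -5 + Q**2)
L = -5 (L = -5 + 0**2 = -5 + 0 = -5)
x(v, a) = 15*v (x(v, a) = -(-15)*v = 15*v)
U(M, T) = 12 - 30*T (U(M, T) = (15*(-2))*T + 12 = -30*T + 12 = 12 - 30*T)
-560/U(-21, 21) = -560/(12 - 30*21) = -560/(12 - 630) = -560/(-618) = -560*(-1/618) = 280/309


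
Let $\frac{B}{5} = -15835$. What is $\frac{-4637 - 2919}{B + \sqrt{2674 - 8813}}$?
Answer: $\frac{149561575}{1567171691} + \frac{1889 i \sqrt{6139}}{1567171691} \approx 0.095434 + 9.4442 \cdot 10^{-5} i$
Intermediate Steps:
$B = -79175$ ($B = 5 \left(-15835\right) = -79175$)
$\frac{-4637 - 2919}{B + \sqrt{2674 - 8813}} = \frac{-4637 - 2919}{-79175 + \sqrt{2674 - 8813}} = - \frac{7556}{-79175 + \sqrt{-6139}} = - \frac{7556}{-79175 + i \sqrt{6139}}$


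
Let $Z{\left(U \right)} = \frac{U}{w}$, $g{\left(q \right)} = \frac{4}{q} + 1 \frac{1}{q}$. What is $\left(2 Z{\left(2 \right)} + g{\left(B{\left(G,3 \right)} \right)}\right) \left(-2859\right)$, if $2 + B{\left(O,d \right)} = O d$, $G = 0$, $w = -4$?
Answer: $\frac{20013}{2} \approx 10007.0$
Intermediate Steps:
$B{\left(O,d \right)} = -2 + O d$
$g{\left(q \right)} = \frac{5}{q}$ ($g{\left(q \right)} = \frac{4}{q} + \frac{1}{q} = \frac{5}{q}$)
$Z{\left(U \right)} = - \frac{U}{4}$ ($Z{\left(U \right)} = \frac{U}{-4} = U \left(- \frac{1}{4}\right) = - \frac{U}{4}$)
$\left(2 Z{\left(2 \right)} + g{\left(B{\left(G,3 \right)} \right)}\right) \left(-2859\right) = \left(2 \left(\left(- \frac{1}{4}\right) 2\right) + \frac{5}{-2 + 0 \cdot 3}\right) \left(-2859\right) = \left(2 \left(- \frac{1}{2}\right) + \frac{5}{-2 + 0}\right) \left(-2859\right) = \left(-1 + \frac{5}{-2}\right) \left(-2859\right) = \left(-1 + 5 \left(- \frac{1}{2}\right)\right) \left(-2859\right) = \left(-1 - \frac{5}{2}\right) \left(-2859\right) = \left(- \frac{7}{2}\right) \left(-2859\right) = \frac{20013}{2}$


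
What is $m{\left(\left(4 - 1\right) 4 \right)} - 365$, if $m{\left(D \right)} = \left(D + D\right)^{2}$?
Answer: $211$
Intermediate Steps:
$m{\left(D \right)} = 4 D^{2}$ ($m{\left(D \right)} = \left(2 D\right)^{2} = 4 D^{2}$)
$m{\left(\left(4 - 1\right) 4 \right)} - 365 = 4 \left(\left(4 - 1\right) 4\right)^{2} - 365 = 4 \left(3 \cdot 4\right)^{2} - 365 = 4 \cdot 12^{2} - 365 = 4 \cdot 144 - 365 = 576 - 365 = 211$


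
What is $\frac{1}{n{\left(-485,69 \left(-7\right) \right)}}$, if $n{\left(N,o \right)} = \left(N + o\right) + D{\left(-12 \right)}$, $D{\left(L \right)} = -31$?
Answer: $- \frac{1}{999} \approx -0.001001$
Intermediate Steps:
$n{\left(N,o \right)} = -31 + N + o$ ($n{\left(N,o \right)} = \left(N + o\right) - 31 = -31 + N + o$)
$\frac{1}{n{\left(-485,69 \left(-7\right) \right)}} = \frac{1}{-31 - 485 + 69 \left(-7\right)} = \frac{1}{-31 - 485 - 483} = \frac{1}{-999} = - \frac{1}{999}$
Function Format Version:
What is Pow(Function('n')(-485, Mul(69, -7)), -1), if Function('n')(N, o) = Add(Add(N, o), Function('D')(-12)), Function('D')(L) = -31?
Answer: Rational(-1, 999) ≈ -0.0010010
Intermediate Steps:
Function('n')(N, o) = Add(-31, N, o) (Function('n')(N, o) = Add(Add(N, o), -31) = Add(-31, N, o))
Pow(Function('n')(-485, Mul(69, -7)), -1) = Pow(Add(-31, -485, Mul(69, -7)), -1) = Pow(Add(-31, -485, -483), -1) = Pow(-999, -1) = Rational(-1, 999)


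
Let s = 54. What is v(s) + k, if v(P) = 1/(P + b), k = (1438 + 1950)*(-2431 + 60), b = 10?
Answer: -514108671/64 ≈ -8.0329e+6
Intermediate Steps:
k = -8032948 (k = 3388*(-2371) = -8032948)
v(P) = 1/(10 + P) (v(P) = 1/(P + 10) = 1/(10 + P))
v(s) + k = 1/(10 + 54) - 8032948 = 1/64 - 8032948 = -514108671/64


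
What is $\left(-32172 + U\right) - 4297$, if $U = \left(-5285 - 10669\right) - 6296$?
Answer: $-58719$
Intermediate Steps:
$U = -22250$ ($U = -15954 - 6296 = -22250$)
$\left(-32172 + U\right) - 4297 = \left(-32172 - 22250\right) - 4297 = -54422 - 4297 = -58719$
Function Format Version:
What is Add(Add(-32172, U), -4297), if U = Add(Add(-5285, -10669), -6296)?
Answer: -58719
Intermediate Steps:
U = -22250 (U = Add(-15954, -6296) = -22250)
Add(Add(-32172, U), -4297) = Add(Add(-32172, -22250), -4297) = Add(-54422, -4297) = -58719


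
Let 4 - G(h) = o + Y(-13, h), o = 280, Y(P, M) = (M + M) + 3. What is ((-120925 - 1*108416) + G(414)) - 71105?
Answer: -301553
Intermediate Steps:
Y(P, M) = 3 + 2*M (Y(P, M) = 2*M + 3 = 3 + 2*M)
G(h) = -279 - 2*h (G(h) = 4 - (280 + (3 + 2*h)) = 4 - (283 + 2*h) = 4 + (-283 - 2*h) = -279 - 2*h)
((-120925 - 1*108416) + G(414)) - 71105 = ((-120925 - 1*108416) + (-279 - 2*414)) - 71105 = ((-120925 - 108416) + (-279 - 828)) - 71105 = (-229341 - 1107) - 71105 = -230448 - 71105 = -301553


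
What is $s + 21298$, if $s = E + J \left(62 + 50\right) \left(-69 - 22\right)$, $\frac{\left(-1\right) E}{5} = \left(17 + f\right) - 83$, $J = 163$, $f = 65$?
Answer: $-1639993$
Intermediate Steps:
$E = 5$ ($E = - 5 \left(\left(17 + 65\right) - 83\right) = - 5 \left(82 - 83\right) = \left(-5\right) \left(-1\right) = 5$)
$s = -1661291$ ($s = 5 + 163 \left(62 + 50\right) \left(-69 - 22\right) = 5 + 163 \cdot 112 \left(-91\right) = 5 + 163 \left(-10192\right) = 5 - 1661296 = -1661291$)
$s + 21298 = -1661291 + 21298 = -1639993$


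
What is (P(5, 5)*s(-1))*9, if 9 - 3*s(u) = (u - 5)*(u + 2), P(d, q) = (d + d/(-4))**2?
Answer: 10125/16 ≈ 632.81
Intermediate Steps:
P(d, q) = 9*d**2/16 (P(d, q) = (d + d*(-1/4))**2 = (d - d/4)**2 = (3*d/4)**2 = 9*d**2/16)
s(u) = 3 - (-5 + u)*(2 + u)/3 (s(u) = 3 - (u - 5)*(u + 2)/3 = 3 - (-5 + u)*(2 + u)/3)
(P(5, 5)*s(-1))*9 = (((9/16)*5**2)*(19/3 - 1 - 1/3*(-1)**2))*9 = (((9/16)*25)*(19/3 - 1 - 1/3*1))*9 = (225*(19/3 - 1 - 1/3)/16)*9 = ((225/16)*5)*9 = (1125/16)*9 = 10125/16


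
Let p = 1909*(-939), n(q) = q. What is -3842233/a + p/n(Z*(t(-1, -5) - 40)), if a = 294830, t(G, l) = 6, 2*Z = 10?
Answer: 26392231586/2506055 ≈ 10531.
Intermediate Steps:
Z = 5 (Z = (½)*10 = 5)
p = -1792551
-3842233/a + p/n(Z*(t(-1, -5) - 40)) = -3842233/294830 - 1792551*1/(5*(6 - 40)) = -3842233*1/294830 - 1792551/(5*(-34)) = -3842233/294830 - 1792551/(-170) = -3842233/294830 - 1792551*(-1/170) = -3842233/294830 + 1792551/170 = 26392231586/2506055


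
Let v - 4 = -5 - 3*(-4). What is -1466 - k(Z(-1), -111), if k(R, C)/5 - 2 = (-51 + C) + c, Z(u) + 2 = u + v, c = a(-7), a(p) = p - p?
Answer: -666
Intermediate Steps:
a(p) = 0
c = 0
v = 11 (v = 4 + (-5 - 3*(-4)) = 4 + (-5 + 12) = 4 + 7 = 11)
Z(u) = 9 + u (Z(u) = -2 + (u + 11) = -2 + (11 + u) = 9 + u)
k(R, C) = -245 + 5*C (k(R, C) = 10 + 5*((-51 + C) + 0) = 10 + 5*(-51 + C) = 10 + (-255 + 5*C) = -245 + 5*C)
-1466 - k(Z(-1), -111) = -1466 - (-245 + 5*(-111)) = -1466 - (-245 - 555) = -1466 - 1*(-800) = -1466 + 800 = -666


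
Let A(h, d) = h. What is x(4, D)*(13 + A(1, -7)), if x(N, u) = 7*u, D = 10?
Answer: 980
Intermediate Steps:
x(4, D)*(13 + A(1, -7)) = (7*10)*(13 + 1) = 70*14 = 980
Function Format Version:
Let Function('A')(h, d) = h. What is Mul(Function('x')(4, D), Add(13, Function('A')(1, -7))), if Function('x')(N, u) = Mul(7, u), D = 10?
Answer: 980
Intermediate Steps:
Mul(Function('x')(4, D), Add(13, Function('A')(1, -7))) = Mul(Mul(7, 10), Add(13, 1)) = Mul(70, 14) = 980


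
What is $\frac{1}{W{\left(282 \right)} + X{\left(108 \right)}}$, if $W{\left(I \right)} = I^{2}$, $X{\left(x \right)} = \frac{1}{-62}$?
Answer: $\frac{62}{4930487} \approx 1.2575 \cdot 10^{-5}$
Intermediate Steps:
$X{\left(x \right)} = - \frac{1}{62}$
$\frac{1}{W{\left(282 \right)} + X{\left(108 \right)}} = \frac{1}{282^{2} - \frac{1}{62}} = \frac{1}{79524 - \frac{1}{62}} = \frac{1}{\frac{4930487}{62}} = \frac{62}{4930487}$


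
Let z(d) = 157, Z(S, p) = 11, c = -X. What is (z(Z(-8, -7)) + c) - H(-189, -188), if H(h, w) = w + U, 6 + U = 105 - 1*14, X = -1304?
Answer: 1564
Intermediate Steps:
U = 85 (U = -6 + (105 - 1*14) = -6 + (105 - 14) = -6 + 91 = 85)
c = 1304 (c = -1*(-1304) = 1304)
H(h, w) = 85 + w (H(h, w) = w + 85 = 85 + w)
(z(Z(-8, -7)) + c) - H(-189, -188) = (157 + 1304) - (85 - 188) = 1461 - 1*(-103) = 1461 + 103 = 1564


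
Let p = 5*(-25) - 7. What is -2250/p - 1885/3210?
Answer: 58114/3531 ≈ 16.458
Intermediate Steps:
p = -132 (p = -125 - 7 = -132)
-2250/p - 1885/3210 = -2250/(-132) - 1885/3210 = -2250*(-1/132) - 1885*1/3210 = 375/22 - 377/642 = 58114/3531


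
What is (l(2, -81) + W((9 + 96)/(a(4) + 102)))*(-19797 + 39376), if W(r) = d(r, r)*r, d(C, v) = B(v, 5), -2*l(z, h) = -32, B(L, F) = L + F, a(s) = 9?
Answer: 579616716/1369 ≈ 4.2339e+5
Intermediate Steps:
B(L, F) = F + L
l(z, h) = 16 (l(z, h) = -½*(-32) = 16)
d(C, v) = 5 + v
W(r) = r*(5 + r) (W(r) = (5 + r)*r = r*(5 + r))
(l(2, -81) + W((9 + 96)/(a(4) + 102)))*(-19797 + 39376) = (16 + ((9 + 96)/(9 + 102))*(5 + (9 + 96)/(9 + 102)))*(-19797 + 39376) = (16 + (105/111)*(5 + 105/111))*19579 = (16 + (105*(1/111))*(5 + 105*(1/111)))*19579 = (16 + 35*(5 + 35/37)/37)*19579 = (16 + (35/37)*(220/37))*19579 = (16 + 7700/1369)*19579 = (29604/1369)*19579 = 579616716/1369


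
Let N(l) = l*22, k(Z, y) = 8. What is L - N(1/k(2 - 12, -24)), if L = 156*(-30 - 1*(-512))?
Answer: 300757/4 ≈ 75189.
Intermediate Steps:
L = 75192 (L = 156*(-30 + 512) = 156*482 = 75192)
N(l) = 22*l
L - N(1/k(2 - 12, -24)) = 75192 - 22/8 = 75192 - 1*11/4 = 75192 - 11/4 = 300757/4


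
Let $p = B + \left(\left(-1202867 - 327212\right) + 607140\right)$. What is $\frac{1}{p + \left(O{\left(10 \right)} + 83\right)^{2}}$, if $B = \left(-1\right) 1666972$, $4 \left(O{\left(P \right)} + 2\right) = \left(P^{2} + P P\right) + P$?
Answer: $- \frac{4}{10288355} \approx -3.8879 \cdot 10^{-7}$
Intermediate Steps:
$O{\left(P \right)} = -2 + \frac{P^{2}}{2} + \frac{P}{4}$ ($O{\left(P \right)} = -2 + \frac{\left(P^{2} + P P\right) + P}{4} = -2 + \frac{\left(P^{2} + P^{2}\right) + P}{4} = -2 + \frac{2 P^{2} + P}{4} = -2 + \frac{P + 2 P^{2}}{4} = -2 + \left(\frac{P^{2}}{2} + \frac{P}{4}\right) = -2 + \frac{P^{2}}{2} + \frac{P}{4}$)
$B = -1666972$
$p = -2589911$ ($p = -1666972 + \left(\left(-1202867 - 327212\right) + 607140\right) = -1666972 + \left(-1530079 + 607140\right) = -1666972 - 922939 = -2589911$)
$\frac{1}{p + \left(O{\left(10 \right)} + 83\right)^{2}} = \frac{1}{-2589911 + \left(\left(-2 + \frac{10^{2}}{2} + \frac{1}{4} \cdot 10\right) + 83\right)^{2}} = \frac{1}{-2589911 + \left(\left(-2 + \frac{1}{2} \cdot 100 + \frac{5}{2}\right) + 83\right)^{2}} = \frac{1}{-2589911 + \left(\left(-2 + 50 + \frac{5}{2}\right) + 83\right)^{2}} = \frac{1}{-2589911 + \left(\frac{101}{2} + 83\right)^{2}} = \frac{1}{-2589911 + \left(\frac{267}{2}\right)^{2}} = \frac{1}{-2589911 + \frac{71289}{4}} = \frac{1}{- \frac{10288355}{4}} = - \frac{4}{10288355}$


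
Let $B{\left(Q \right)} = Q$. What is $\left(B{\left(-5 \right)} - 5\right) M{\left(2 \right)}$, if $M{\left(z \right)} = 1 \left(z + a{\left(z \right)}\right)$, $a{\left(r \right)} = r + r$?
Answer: $-60$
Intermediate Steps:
$a{\left(r \right)} = 2 r$
$M{\left(z \right)} = 3 z$ ($M{\left(z \right)} = 1 \left(z + 2 z\right) = 1 \cdot 3 z = 3 z$)
$\left(B{\left(-5 \right)} - 5\right) M{\left(2 \right)} = \left(-5 - 5\right) 3 \cdot 2 = \left(-10\right) 6 = -60$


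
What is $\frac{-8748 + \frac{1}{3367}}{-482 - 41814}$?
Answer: $\frac{29454515}{142410632} \approx 0.20683$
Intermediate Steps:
$\frac{-8748 + \frac{1}{3367}}{-482 - 41814} = \frac{-8748 + \frac{1}{3367}}{-42296} = \left(- \frac{29454515}{3367}\right) \left(- \frac{1}{42296}\right) = \frac{29454515}{142410632}$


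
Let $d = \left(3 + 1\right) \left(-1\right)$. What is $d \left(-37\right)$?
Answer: $148$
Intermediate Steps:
$d = -4$ ($d = 4 \left(-1\right) = -4$)
$d \left(-37\right) = \left(-4\right) \left(-37\right) = 148$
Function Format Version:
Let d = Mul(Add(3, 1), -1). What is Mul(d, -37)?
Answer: 148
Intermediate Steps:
d = -4 (d = Mul(4, -1) = -4)
Mul(d, -37) = Mul(-4, -37) = 148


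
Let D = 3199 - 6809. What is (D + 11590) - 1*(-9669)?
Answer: 17649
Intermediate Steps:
D = -3610
(D + 11590) - 1*(-9669) = (-3610 + 11590) - 1*(-9669) = 7980 + 9669 = 17649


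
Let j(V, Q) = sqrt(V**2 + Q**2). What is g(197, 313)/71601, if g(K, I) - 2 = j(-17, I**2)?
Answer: 2/71601 + 5*sqrt(383917010)/71601 ≈ 1.3683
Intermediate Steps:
j(V, Q) = sqrt(Q**2 + V**2)
g(K, I) = 2 + sqrt(289 + I**4) (g(K, I) = 2 + sqrt((I**2)**2 + (-17)**2) = 2 + sqrt(I**4 + 289) = 2 + sqrt(289 + I**4))
g(197, 313)/71601 = (2 + sqrt(289 + 313**4))/71601 = (2 + sqrt(289 + 9597924961))*(1/71601) = (2 + sqrt(9597925250))*(1/71601) = (2 + 5*sqrt(383917010))*(1/71601) = 2/71601 + 5*sqrt(383917010)/71601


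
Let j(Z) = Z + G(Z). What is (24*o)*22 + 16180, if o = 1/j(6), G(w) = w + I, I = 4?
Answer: 16213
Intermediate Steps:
G(w) = 4 + w (G(w) = w + 4 = 4 + w)
j(Z) = 4 + 2*Z (j(Z) = Z + (4 + Z) = 4 + 2*Z)
o = 1/16 (o = 1/(4 + 2*6) = 1/(4 + 12) = 1/16 ≈ 0.062500)
(24*o)*22 + 16180 = (24*(1/16))*22 + 16180 = (3/2)*22 + 16180 = 33 + 16180 = 16213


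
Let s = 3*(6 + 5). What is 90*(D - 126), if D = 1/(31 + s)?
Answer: -362835/32 ≈ -11339.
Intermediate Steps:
s = 33 (s = 3*11 = 33)
D = 1/64 (D = 1/(31 + 33) = 1/64 ≈ 0.015625)
90*(D - 126) = 90*(1/64 - 126) = 90*(-8063/64) = -362835/32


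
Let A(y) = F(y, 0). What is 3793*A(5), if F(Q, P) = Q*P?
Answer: 0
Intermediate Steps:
F(Q, P) = P*Q
A(y) = 0 (A(y) = 0*y = 0)
3793*A(5) = 3793*0 = 0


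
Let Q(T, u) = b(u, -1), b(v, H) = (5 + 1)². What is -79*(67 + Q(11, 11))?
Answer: -8137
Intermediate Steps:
b(v, H) = 36 (b(v, H) = 6² = 36)
Q(T, u) = 36
-79*(67 + Q(11, 11)) = -79*(67 + 36) = -79*103 = -8137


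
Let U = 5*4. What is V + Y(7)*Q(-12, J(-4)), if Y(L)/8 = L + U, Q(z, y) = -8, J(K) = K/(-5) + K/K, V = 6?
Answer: -1722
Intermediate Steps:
J(K) = 1 - K/5 (J(K) = K*(-1/5) + 1 = -K/5 + 1 = 1 - K/5)
U = 20
Y(L) = 160 + 8*L (Y(L) = 8*(L + 20) = 8*(20 + L) = 160 + 8*L)
V + Y(7)*Q(-12, J(-4)) = 6 + (160 + 8*7)*(-8) = 6 + (160 + 56)*(-8) = 6 + 216*(-8) = 6 - 1728 = -1722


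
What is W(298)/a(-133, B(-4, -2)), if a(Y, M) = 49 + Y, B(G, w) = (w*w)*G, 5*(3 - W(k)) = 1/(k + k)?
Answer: -1277/35760 ≈ -0.035710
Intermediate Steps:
W(k) = 3 - 1/(10*k) (W(k) = 3 - 1/(5*(k + k)) = 3 - 1/(2*k)/5 = 3 - 1/(10*k))
B(G, w) = G*w² (B(G, w) = w²*G = G*w²)
W(298)/a(-133, B(-4, -2)) = (3 - ⅒/298)/(49 - 133) = (3 - ⅒*1/298)/(-84) = (3 - 1/2980)*(-1/84) = (8939/2980)*(-1/84) = -1277/35760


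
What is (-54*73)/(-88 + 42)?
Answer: 1971/23 ≈ 85.696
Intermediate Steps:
(-54*73)/(-88 + 42) = -3942/(-46) = -3942*(-1/46) = 1971/23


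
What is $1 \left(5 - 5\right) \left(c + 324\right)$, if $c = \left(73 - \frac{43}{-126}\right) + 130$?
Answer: $0$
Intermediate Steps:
$c = \frac{25621}{126}$ ($c = \left(73 - - \frac{43}{126}\right) + 130 = \left(73 + \frac{43}{126}\right) + 130 = \frac{9241}{126} + 130 = \frac{25621}{126} \approx 203.34$)
$1 \left(5 - 5\right) \left(c + 324\right) = 1 \left(5 - 5\right) \left(\frac{25621}{126} + 324\right) = 1 \cdot 0 \cdot \frac{66445}{126} = 0 \cdot \frac{66445}{126} = 0$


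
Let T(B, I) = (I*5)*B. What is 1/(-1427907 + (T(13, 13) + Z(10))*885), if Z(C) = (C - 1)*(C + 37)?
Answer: -1/305727 ≈ -3.2709e-6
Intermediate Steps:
Z(C) = (-1 + C)*(37 + C)
T(B, I) = 5*B*I (T(B, I) = (5*I)*B = 5*B*I)
1/(-1427907 + (T(13, 13) + Z(10))*885) = 1/(-1427907 + (5*13*13 + (-37 + 10² + 36*10))*885) = 1/(-1427907 + (845 + (-37 + 100 + 360))*885) = 1/(-1427907 + (845 + 423)*885) = 1/(-1427907 + 1268*885) = 1/(-1427907 + 1122180) = 1/(-305727) = -1/305727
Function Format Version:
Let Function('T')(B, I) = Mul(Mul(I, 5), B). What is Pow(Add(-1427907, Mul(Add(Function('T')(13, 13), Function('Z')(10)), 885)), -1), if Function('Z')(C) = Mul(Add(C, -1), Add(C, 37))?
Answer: Rational(-1, 305727) ≈ -3.2709e-6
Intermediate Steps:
Function('Z')(C) = Mul(Add(-1, C), Add(37, C))
Function('T')(B, I) = Mul(5, B, I) (Function('T')(B, I) = Mul(Mul(5, I), B) = Mul(5, B, I))
Pow(Add(-1427907, Mul(Add(Function('T')(13, 13), Function('Z')(10)), 885)), -1) = Pow(Add(-1427907, Mul(Add(Mul(5, 13, 13), Add(-37, Pow(10, 2), Mul(36, 10))), 885)), -1) = Pow(Add(-1427907, Mul(Add(845, Add(-37, 100, 360)), 885)), -1) = Pow(Add(-1427907, Mul(Add(845, 423), 885)), -1) = Pow(Add(-1427907, Mul(1268, 885)), -1) = Pow(Add(-1427907, 1122180), -1) = Pow(-305727, -1) = Rational(-1, 305727)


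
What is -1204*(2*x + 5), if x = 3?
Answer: -13244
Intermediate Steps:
-1204*(2*x + 5) = -1204*(2*3 + 5) = -1204*(6 + 5) = -1204*11 = -13244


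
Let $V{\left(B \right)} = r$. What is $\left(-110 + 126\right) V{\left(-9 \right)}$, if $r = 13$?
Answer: $208$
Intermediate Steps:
$V{\left(B \right)} = 13$
$\left(-110 + 126\right) V{\left(-9 \right)} = \left(-110 + 126\right) 13 = 16 \cdot 13 = 208$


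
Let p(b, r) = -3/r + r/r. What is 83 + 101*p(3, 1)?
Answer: -119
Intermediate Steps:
p(b, r) = 1 - 3/r (p(b, r) = -3/r + 1 = 1 - 3/r)
83 + 101*p(3, 1) = 83 + 101*((-3 + 1)/1) = 83 + 101*(1*(-2)) = 83 + 101*(-2) = 83 - 202 = -119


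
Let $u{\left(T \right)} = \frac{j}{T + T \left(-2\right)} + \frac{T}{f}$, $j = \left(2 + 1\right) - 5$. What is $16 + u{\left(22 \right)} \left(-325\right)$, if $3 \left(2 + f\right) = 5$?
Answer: $\frac{235801}{11} \approx 21436.0$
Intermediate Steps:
$f = - \frac{1}{3}$ ($f = -2 + \frac{1}{3} \cdot 5 = -2 + \frac{5}{3} = - \frac{1}{3} \approx -0.33333$)
$j = -2$ ($j = 3 - 5 = -2$)
$u{\left(T \right)} = - 3 T + \frac{2}{T}$ ($u{\left(T \right)} = - \frac{2}{T + T \left(-2\right)} + \frac{T}{- \frac{1}{3}} = - \frac{2}{T - 2 T} + T \left(-3\right) = - \frac{2}{\left(-1\right) T} - 3 T = - 2 \left(- \frac{1}{T}\right) - 3 T = \frac{2}{T} - 3 T = - 3 T + \frac{2}{T}$)
$16 + u{\left(22 \right)} \left(-325\right) = 16 + \left(\left(-3\right) 22 + \frac{2}{22}\right) \left(-325\right) = 16 + \left(-66 + 2 \cdot \frac{1}{22}\right) \left(-325\right) = 16 + \left(-66 + \frac{1}{11}\right) \left(-325\right) = 16 - - \frac{235625}{11} = 16 + \frac{235625}{11} = \frac{235801}{11}$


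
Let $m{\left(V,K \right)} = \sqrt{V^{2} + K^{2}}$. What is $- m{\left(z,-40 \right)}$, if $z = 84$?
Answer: $- 4 \sqrt{541} \approx -93.038$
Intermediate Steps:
$m{\left(V,K \right)} = \sqrt{K^{2} + V^{2}}$
$- m{\left(z,-40 \right)} = - \sqrt{\left(-40\right)^{2} + 84^{2}} = - \sqrt{1600 + 7056} = - \sqrt{8656} = - 4 \sqrt{541}$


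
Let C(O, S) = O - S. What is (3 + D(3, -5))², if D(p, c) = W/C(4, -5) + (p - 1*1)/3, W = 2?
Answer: 1225/81 ≈ 15.123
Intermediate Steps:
D(p, c) = -⅑ + p/3 (D(p, c) = 2/(4 - 1*(-5)) + (p - 1*1)/3 = 2/(4 + 5) + (p - 1)*(⅓) = 2/9 + (-1 + p)*(⅓) = 2*(⅑) + (-⅓ + p/3) = 2/9 + (-⅓ + p/3) = -⅑ + p/3)
(3 + D(3, -5))² = (3 + (-⅑ + (⅓)*3))² = (3 + (-⅑ + 1))² = (3 + 8/9)² = (35/9)² = 1225/81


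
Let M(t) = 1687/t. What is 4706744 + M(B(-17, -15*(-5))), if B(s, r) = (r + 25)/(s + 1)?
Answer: 117661852/25 ≈ 4.7065e+6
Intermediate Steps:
B(s, r) = (25 + r)/(1 + s)
4706744 + M(B(-17, -15*(-5))) = 4706744 + 1687/(((25 - 15*(-5))/(1 - 17))) = 4706744 + 1687/(((25 + 75)/(-16))) = 4706744 + 1687/((-1/16*100)) = 4706744 + 1687/(-25/4) = 4706744 + 1687*(-4/25) = 4706744 - 6748/25 = 117661852/25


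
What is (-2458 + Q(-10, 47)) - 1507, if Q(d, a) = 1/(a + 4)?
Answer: -202214/51 ≈ -3965.0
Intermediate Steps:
Q(d, a) = 1/(4 + a)
(-2458 + Q(-10, 47)) - 1507 = (-2458 + 1/(4 + 47)) - 1507 = (-2458 + 1/51) - 1507 = -125357/51 - 1507 = -202214/51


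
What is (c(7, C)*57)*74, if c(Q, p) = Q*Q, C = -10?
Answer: 206682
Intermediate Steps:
c(Q, p) = Q²
(c(7, C)*57)*74 = (7²*57)*74 = (49*57)*74 = 2793*74 = 206682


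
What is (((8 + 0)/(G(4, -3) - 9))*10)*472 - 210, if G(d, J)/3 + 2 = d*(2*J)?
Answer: -56030/87 ≈ -644.02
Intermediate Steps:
G(d, J) = -6 + 6*J*d (G(d, J) = -6 + 3*(d*(2*J)) = -6 + 3*(2*J*d) = -6 + 6*J*d)
(((8 + 0)/(G(4, -3) - 9))*10)*472 - 210 = (((8 + 0)/((-6 + 6*(-3)*4) - 9))*10)*472 - 210 = ((8/((-6 - 72) - 9))*10)*472 - 210 = ((8/(-78 - 9))*10)*472 - 210 = ((8/(-87))*10)*472 - 210 = ((8*(-1/87))*10)*472 - 210 = -8/87*10*472 - 210 = -80/87*472 - 210 = -37760/87 - 210 = -56030/87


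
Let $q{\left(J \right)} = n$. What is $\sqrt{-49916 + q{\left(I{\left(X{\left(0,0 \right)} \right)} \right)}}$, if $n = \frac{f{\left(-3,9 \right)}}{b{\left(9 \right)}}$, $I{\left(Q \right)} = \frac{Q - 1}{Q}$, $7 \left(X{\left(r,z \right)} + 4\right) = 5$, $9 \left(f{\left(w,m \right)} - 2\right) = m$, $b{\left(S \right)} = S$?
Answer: $\frac{i \sqrt{449241}}{3} \approx 223.42 i$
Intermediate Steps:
$f{\left(w,m \right)} = 2 + \frac{m}{9}$
$X{\left(r,z \right)} = - \frac{23}{7}$ ($X{\left(r,z \right)} = -4 + \frac{1}{7} \cdot 5 = -4 + \frac{5}{7} = - \frac{23}{7}$)
$I{\left(Q \right)} = \frac{-1 + Q}{Q}$
$n = \frac{1}{3}$ ($n = \frac{2 + \frac{1}{9} \cdot 9}{9} = \left(2 + 1\right) \frac{1}{9} = 3 \cdot \frac{1}{9} = \frac{1}{3} \approx 0.33333$)
$q{\left(J \right)} = \frac{1}{3}$
$\sqrt{-49916 + q{\left(I{\left(X{\left(0,0 \right)} \right)} \right)}} = \sqrt{-49916 + \frac{1}{3}} = \sqrt{- \frac{149747}{3}} = \frac{i \sqrt{449241}}{3}$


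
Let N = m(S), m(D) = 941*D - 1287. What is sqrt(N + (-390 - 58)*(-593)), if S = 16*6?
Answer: sqrt(354713) ≈ 595.58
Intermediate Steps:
S = 96
m(D) = -1287 + 941*D
N = 89049 (N = -1287 + 941*96 = -1287 + 90336 = 89049)
sqrt(N + (-390 - 58)*(-593)) = sqrt(89049 + (-390 - 58)*(-593)) = sqrt(89049 - 448*(-593)) = sqrt(89049 + 265664) = sqrt(354713)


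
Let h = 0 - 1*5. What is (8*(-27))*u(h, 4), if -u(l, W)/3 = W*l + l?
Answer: -16200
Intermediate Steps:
h = -5 (h = 0 - 5 = -5)
u(l, W) = -3*l - 3*W*l (u(l, W) = -3*(W*l + l) = -3*(l + W*l) = -3*l - 3*W*l)
(8*(-27))*u(h, 4) = (8*(-27))*(-3*(-5)*(1 + 4)) = -(-648)*(-5)*5 = -216*75 = -16200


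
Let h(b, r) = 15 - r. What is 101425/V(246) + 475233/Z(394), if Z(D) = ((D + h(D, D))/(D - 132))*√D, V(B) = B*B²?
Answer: 101425/14886936 + 20751841*√394/985 ≈ 4.1819e+5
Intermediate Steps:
V(B) = B³
Z(D) = 15*√D/(-132 + D) (Z(D) = ((D + (15 - D))/(D - 132))*√D = (15/(-132 + D))*√D = 15*√D/(-132 + D))
101425/V(246) + 475233/Z(394) = 101425/(246³) + 475233/((15*√394/(-132 + 394))) = 101425/14886936 + 475233/((15*√394/262)) = 101425/14886936 + 475233*(131*√394/2955) = 101425/14886936 + 20751841*√394/985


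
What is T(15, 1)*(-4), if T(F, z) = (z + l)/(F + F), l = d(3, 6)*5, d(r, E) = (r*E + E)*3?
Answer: -722/15 ≈ -48.133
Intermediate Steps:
d(r, E) = 3*E + 3*E*r (d(r, E) = (E*r + E)*3 = (E + E*r)*3 = 3*E + 3*E*r)
l = 360 (l = (3*6*(1 + 3))*5 = (3*6*4)*5 = 72*5 = 360)
T(F, z) = (360 + z)/(2*F) (T(F, z) = (z + 360)/(F + F) = (360 + z)/((2*F)) = (360 + z)*(1/(2*F)) = (360 + z)/(2*F))
T(15, 1)*(-4) = ((½)*(360 + 1)/15)*(-4) = ((½)*(1/15)*361)*(-4) = (361/30)*(-4) = -722/15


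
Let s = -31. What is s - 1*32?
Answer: -63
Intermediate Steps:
s - 1*32 = -31 - 1*32 = -31 - 32 = -63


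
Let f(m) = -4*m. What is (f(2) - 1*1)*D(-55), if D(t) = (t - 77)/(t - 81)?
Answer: -297/34 ≈ -8.7353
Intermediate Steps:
D(t) = (-77 + t)/(-81 + t)
(f(2) - 1*1)*D(-55) = (-4*2 - 1*1)*((-77 - 55)/(-81 - 55)) = (-8 - 1)*(-132/(-136)) = -(-9)*(-132)/136 = -9*33/34 = -297/34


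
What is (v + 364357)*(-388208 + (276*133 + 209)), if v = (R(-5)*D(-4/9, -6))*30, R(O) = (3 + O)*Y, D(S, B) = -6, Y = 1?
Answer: -128121799647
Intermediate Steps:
R(O) = 3 + O (R(O) = (3 + O)*1 = 3 + O)
v = 360 (v = ((3 - 5)*(-6))*30 = -2*(-6)*30 = 12*30 = 360)
(v + 364357)*(-388208 + (276*133 + 209)) = (360 + 364357)*(-388208 + (276*133 + 209)) = 364717*(-388208 + (36708 + 209)) = 364717*(-388208 + 36917) = 364717*(-351291) = -128121799647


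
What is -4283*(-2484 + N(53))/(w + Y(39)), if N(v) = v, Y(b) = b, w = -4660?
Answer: -10411973/4621 ≈ -2253.2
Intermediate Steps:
-4283*(-2484 + N(53))/(w + Y(39)) = -4283*(-2484 + 53)/(-4660 + 39) = -4283/((-4621/(-2431))) = -4283/((-4621*(-1/2431))) = -4283/4621/2431 = -4283*2431/4621 = -10411973/4621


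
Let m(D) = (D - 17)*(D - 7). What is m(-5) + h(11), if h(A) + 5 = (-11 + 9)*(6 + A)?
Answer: 225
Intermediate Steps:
m(D) = (-17 + D)*(-7 + D)
h(A) = -17 - 2*A (h(A) = -5 + (-11 + 9)*(6 + A) = -5 - 2*(6 + A) = -5 + (-12 - 2*A) = -17 - 2*A)
m(-5) + h(11) = (119 + (-5)**2 - 24*(-5)) + (-17 - 2*11) = (119 + 25 + 120) + (-17 - 22) = 264 - 39 = 225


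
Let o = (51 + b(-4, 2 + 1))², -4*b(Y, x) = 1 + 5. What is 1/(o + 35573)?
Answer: 4/152093 ≈ 2.6300e-5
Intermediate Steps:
b(Y, x) = -3/2 (b(Y, x) = -(1 + 5)/4 = -¼*6 = -3/2)
o = 9801/4 (o = (51 - 3/2)² = (99/2)² = 9801/4 ≈ 2450.3)
1/(o + 35573) = 1/(9801/4 + 35573) = 1/(152093/4) = 4/152093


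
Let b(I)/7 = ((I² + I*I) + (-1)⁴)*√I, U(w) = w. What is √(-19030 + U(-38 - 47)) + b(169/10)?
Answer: 2603601*√10/500 + I*√19115 ≈ 16467.0 + 138.26*I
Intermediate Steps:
b(I) = 7*√I*(1 + 2*I²) (b(I) = 7*(((I² + I*I) + (-1)⁴)*√I) = 7*(((I² + I²) + 1)*√I) = 7*((2*I² + 1)*√I) = 7*((1 + 2*I²)*√I) = 7*(√I*(1 + 2*I²)) = 7*√I*(1 + 2*I²))
√(-19030 + U(-38 - 47)) + b(169/10) = √(-19030 + (-38 - 47)) + √(169/10)*(7 + 14*(169/10)²) = √(-19030 - 85) + √(169*(⅒))*(7 + 14*(169*(⅒))²) = √(-19115) + √(169/10)*(7 + 14*(169/10)²) = I*√19115 + (13*√10/10)*(7 + 14*(28561/100)) = I*√19115 + (13*√10/10)*(7 + 199927/50) = I*√19115 + (13*√10/10)*(200277/50) = I*√19115 + 2603601*√10/500 = 2603601*√10/500 + I*√19115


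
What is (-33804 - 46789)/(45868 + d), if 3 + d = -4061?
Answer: -80593/41804 ≈ -1.9279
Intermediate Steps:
d = -4064 (d = -3 - 4061 = -4064)
(-33804 - 46789)/(45868 + d) = (-33804 - 46789)/(45868 - 4064) = -80593/41804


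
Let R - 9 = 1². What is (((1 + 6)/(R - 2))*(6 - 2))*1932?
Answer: 6762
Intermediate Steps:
R = 10 (R = 9 + 1² = 9 + 1 = 10)
(((1 + 6)/(R - 2))*(6 - 2))*1932 = (((1 + 6)/(10 - 2))*(6 - 2))*1932 = ((7/8)*4)*1932 = (7/2)*1932 = 6762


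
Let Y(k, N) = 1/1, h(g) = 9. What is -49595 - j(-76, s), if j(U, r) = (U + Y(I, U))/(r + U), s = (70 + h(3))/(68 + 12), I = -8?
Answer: -297625595/6001 ≈ -49596.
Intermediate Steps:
Y(k, N) = 1 (Y(k, N) = 1*1 = 1)
s = 79/80 (s = (70 + 9)/(68 + 12) = 79/80 ≈ 0.98750)
j(U, r) = (1 + U)/(U + r) (j(U, r) = (U + 1)/(r + U) = (1 + U)/(U + r))
-49595 - j(-76, s) = -49595 - (1 - 76)/(-76 + 79/80) = -49595 - (-75)/(-6001/80) = -49595 - (-80)*(-75)/6001 = -49595 - 1*6000/6001 = -49595 - 6000/6001 = -297625595/6001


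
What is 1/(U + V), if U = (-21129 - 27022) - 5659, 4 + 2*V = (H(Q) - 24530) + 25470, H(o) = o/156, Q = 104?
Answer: -3/160025 ≈ -1.8747e-5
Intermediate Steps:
H(o) = o/156 (H(o) = o*(1/156) = o/156)
V = 1405/3 (V = -2 + (((1/156)*104 - 24530) + 25470)/2 = -2 + ((⅔ - 24530) + 25470)/2 = -2 + (-73588/3 + 25470)/2 = -2 + (½)*(2822/3) = -2 + 1411/3 = 1405/3 ≈ 468.33)
U = -53810 (U = -48151 - 5659 = -53810)
1/(U + V) = 1/(-53810 + 1405/3) = 1/(-160025/3) = -3/160025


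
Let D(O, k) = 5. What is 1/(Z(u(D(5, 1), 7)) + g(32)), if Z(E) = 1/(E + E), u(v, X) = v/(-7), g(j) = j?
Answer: 10/313 ≈ 0.031949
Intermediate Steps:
u(v, X) = -v/7 (u(v, X) = v*(-⅐) = -v/7)
Z(E) = 1/(2*E)
1/(Z(u(D(5, 1), 7)) + g(32)) = 1/(1/(2*((-⅐*5))) + 32) = 1/(1/(2*(-5/7)) + 32) = 1/((½)*(-7/5) + 32) = 1/(-7/10 + 32) = 1/(313/10) = 10/313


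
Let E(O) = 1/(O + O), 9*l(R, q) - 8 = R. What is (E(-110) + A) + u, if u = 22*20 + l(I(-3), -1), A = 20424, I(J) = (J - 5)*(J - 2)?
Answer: 13773757/660 ≈ 20869.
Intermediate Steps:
I(J) = (-5 + J)*(-2 + J)
l(R, q) = 8/9 + R/9
E(O) = 1/(2*O)
u = 1336/3 (u = 22*20 + (8/9 + (10 + (-3)**2 - 7*(-3))/9) = 440 + (8/9 + (10 + 9 + 21)/9) = 440 + (8/9 + (1/9)*40) = 440 + (8/9 + 40/9) = 440 + 16/3 = 1336/3 ≈ 445.33)
(E(-110) + A) + u = ((1/2)/(-110) + 20424) + 1336/3 = ((1/2)*(-1/110) + 20424) + 1336/3 = (-1/220 + 20424) + 1336/3 = 4493279/220 + 1336/3 = 13773757/660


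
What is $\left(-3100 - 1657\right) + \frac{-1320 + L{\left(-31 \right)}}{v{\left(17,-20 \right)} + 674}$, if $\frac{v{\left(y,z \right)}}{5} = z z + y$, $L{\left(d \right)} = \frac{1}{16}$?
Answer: $- \frac{210014127}{44144} \approx -4757.5$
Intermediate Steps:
$L{\left(d \right)} = \frac{1}{16}$
$v{\left(y,z \right)} = 5 y + 5 z^{2}$ ($v{\left(y,z \right)} = 5 \left(z z + y\right) = 5 \left(z^{2} + y\right) = 5 \left(y + z^{2}\right) = 5 y + 5 z^{2}$)
$\left(-3100 - 1657\right) + \frac{-1320 + L{\left(-31 \right)}}{v{\left(17,-20 \right)} + 674} = \left(-3100 - 1657\right) + \frac{-1320 + \frac{1}{16}}{\left(5 \cdot 17 + 5 \left(-20\right)^{2}\right) + 674} = -4757 - \frac{21119}{16 \left(\left(85 + 5 \cdot 400\right) + 674\right)} = -4757 - \frac{21119}{16 \left(\left(85 + 2000\right) + 674\right)} = -4757 - \frac{21119}{16 \left(2085 + 674\right)} = -4757 - \frac{21119}{16 \cdot 2759} = -4757 - \frac{21119}{44144} = - \frac{210014127}{44144}$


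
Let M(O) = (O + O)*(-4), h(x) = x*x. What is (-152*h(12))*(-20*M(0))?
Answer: 0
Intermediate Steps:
h(x) = x²
M(O) = -8*O (M(O) = (2*O)*(-4) = -8*O)
(-152*h(12))*(-20*M(0)) = (-152*12²)*(-(-160)*0) = (-152*144)*(-20*0) = -21888*0 = 0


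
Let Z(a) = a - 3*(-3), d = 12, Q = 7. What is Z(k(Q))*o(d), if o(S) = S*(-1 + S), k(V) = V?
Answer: 2112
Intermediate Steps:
Z(a) = 9 + a (Z(a) = a + 9 = 9 + a)
Z(k(Q))*o(d) = (9 + 7)*(12*(-1 + 12)) = 16*(12*11) = 16*132 = 2112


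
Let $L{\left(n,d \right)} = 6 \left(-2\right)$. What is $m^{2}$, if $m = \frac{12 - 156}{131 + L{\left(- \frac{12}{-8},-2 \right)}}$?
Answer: $\frac{20736}{14161} \approx 1.4643$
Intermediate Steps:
$L{\left(n,d \right)} = -12$
$m = - \frac{144}{119}$ ($m = \frac{12 - 156}{131 - 12} = - \frac{144}{119} \approx -1.2101$)
$m^{2} = \left(- \frac{144}{119}\right)^{2} = \frac{20736}{14161}$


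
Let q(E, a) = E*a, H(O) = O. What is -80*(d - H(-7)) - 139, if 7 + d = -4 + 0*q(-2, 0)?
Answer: 181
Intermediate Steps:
d = -11 (d = -7 + (-4 + 0*(-2*0)) = -7 + (-4 + 0*0) = -7 + (-4 + 0) = -7 - 4 = -11)
-80*(d - H(-7)) - 139 = -80*(-11 - 1*(-7)) - 139 = -80*(-11 + 7) - 139 = -80*(-4) - 139 = 320 - 139 = 181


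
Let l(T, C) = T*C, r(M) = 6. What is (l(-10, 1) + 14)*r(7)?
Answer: 24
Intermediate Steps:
l(T, C) = C*T
(l(-10, 1) + 14)*r(7) = (1*(-10) + 14)*6 = (-10 + 14)*6 = 4*6 = 24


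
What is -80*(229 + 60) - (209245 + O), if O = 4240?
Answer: -236605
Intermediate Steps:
-80*(229 + 60) - (209245 + O) = -80*(229 + 60) - (209245 + 4240) = -80*289 - 1*213485 = -23120 - 213485 = -236605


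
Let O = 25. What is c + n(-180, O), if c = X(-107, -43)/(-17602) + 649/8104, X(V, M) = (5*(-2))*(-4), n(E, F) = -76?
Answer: -5415021335/71323304 ≈ -75.922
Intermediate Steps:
X(V, M) = 40 (X(V, M) = -10*(-4) = 40)
c = 5549769/71323304 (c = 40/(-17602) + 649/8104 = 40*(-1/17602) + 649*(1/8104) = -20/8801 + 649/8104 = 5549769/71323304 ≈ 0.077811)
c + n(-180, O) = 5549769/71323304 - 76 = -5415021335/71323304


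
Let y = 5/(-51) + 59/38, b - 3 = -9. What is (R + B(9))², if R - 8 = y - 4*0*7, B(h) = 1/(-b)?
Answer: 86918329/938961 ≈ 92.569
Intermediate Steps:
b = -6 (b = 3 - 9 = -6)
B(h) = ⅙ (B(h) = 1/(-1*(-6)) = 1/6 = ⅙)
y = 2819/1938 (y = 5*(-1/51) + 59*(1/38) = -5/51 + 59/38 = 2819/1938 ≈ 1.4546)
R = 18323/1938 (R = 8 + (2819/1938 - 4*0*7) = 8 + (2819/1938 - 0*7) = 8 + (2819/1938 - 1*0) = 8 + (2819/1938 + 0) = 8 + 2819/1938 = 18323/1938 ≈ 9.4546)
(R + B(9))² = (18323/1938 + ⅙)² = (9323/969)² = 86918329/938961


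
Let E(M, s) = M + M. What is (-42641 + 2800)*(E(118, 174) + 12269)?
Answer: -498211705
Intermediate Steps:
E(M, s) = 2*M
(-42641 + 2800)*(E(118, 174) + 12269) = (-42641 + 2800)*(2*118 + 12269) = -39841*(236 + 12269) = -39841*12505 = -498211705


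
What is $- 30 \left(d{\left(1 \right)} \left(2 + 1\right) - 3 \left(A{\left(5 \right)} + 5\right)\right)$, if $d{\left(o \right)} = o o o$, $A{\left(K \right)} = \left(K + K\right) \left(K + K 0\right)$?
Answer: $4860$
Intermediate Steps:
$A{\left(K \right)} = 2 K^{2}$ ($A{\left(K \right)} = 2 K \left(K + 0\right) = 2 K K = 2 K^{2}$)
$d{\left(o \right)} = o^{3}$ ($d{\left(o \right)} = o o^{2} = o^{3}$)
$- 30 \left(d{\left(1 \right)} \left(2 + 1\right) - 3 \left(A{\left(5 \right)} + 5\right)\right) = - 30 \left(1^{3} \left(2 + 1\right) - 3 \left(2 \cdot 5^{2} + 5\right)\right) = - 30 \left(1 \cdot 3 - 3 \left(2 \cdot 25 + 5\right)\right) = - 30 \left(3 - 3 \left(50 + 5\right)\right) = - 30 \left(3 - 165\right) = \left(-30\right) \left(-162\right) = 4860$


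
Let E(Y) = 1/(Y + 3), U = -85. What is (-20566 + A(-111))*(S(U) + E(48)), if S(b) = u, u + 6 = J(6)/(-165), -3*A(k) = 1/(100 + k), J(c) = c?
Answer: 11454031729/92565 ≈ 1.2374e+5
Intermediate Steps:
E(Y) = 1/(3 + Y)
A(k) = -1/(3*(100 + k))
u = -332/55 (u = -6 + 6/(-165) = -6 + 6*(-1/165) = -6 - 2/55 = -332/55 ≈ -6.0364)
S(b) = -332/55
(-20566 + A(-111))*(S(U) + E(48)) = (-20566 - 1/(300 + 3*(-111)))*(-332/55 + 1/(3 + 48)) = (-20566 - 1/(300 - 333))*(-332/55 + 1/51) = (-20566 - 1/(-33))*(-332/55 + 1/51) = (-20566 - 1*(-1/33))*(-16877/2805) = (-20566 + 1/33)*(-16877/2805) = -678677/33*(-16877/2805) = 11454031729/92565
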